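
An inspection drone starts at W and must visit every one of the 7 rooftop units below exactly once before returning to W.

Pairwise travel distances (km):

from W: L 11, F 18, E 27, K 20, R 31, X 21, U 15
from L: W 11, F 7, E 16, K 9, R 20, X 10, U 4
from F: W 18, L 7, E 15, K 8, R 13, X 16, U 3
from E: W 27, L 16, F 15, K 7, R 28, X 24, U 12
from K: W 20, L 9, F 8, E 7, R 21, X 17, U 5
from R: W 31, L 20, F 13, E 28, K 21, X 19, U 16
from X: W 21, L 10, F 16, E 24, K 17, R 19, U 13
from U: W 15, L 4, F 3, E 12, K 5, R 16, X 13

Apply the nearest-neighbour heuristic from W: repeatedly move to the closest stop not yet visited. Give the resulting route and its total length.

Total distance 107 km via the nearest-neighbour route W → L → U → F → K → E → X → R → W.

At W the remaining stops are L 11, U 15, F 18, K 20, X 21, E 27, R 31; go to L.
At L the remaining stops are U 4, F 7, K 9, X 10, E 16, R 20; go to U.
At U the remaining stops are F 3, K 5, E 12, X 13, R 16; go to F.
At F the remaining stops are K 8, R 13, E 15, X 16; go to K.
At K the remaining stops are E 7, X 17, R 21; go to E.
At E the remaining stops are X 24, R 28; go to X.
At X the remaining stops are R 19; go to R.
Return R→W: 31.
Total = 11 + 4 + 3 + 8 + 7 + 24 + 19 + 31 = 107.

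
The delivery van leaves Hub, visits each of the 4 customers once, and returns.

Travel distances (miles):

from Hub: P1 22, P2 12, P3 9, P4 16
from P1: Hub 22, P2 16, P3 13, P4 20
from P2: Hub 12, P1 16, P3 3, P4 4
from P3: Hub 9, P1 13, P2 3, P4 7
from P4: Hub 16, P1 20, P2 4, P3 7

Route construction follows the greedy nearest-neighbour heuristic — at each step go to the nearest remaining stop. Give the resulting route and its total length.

At Hub the remaining stops are P3 9, P2 12, P4 16, P1 22; go to P3.
At P3 the remaining stops are P2 3, P4 7, P1 13; go to P2.
At P2 the remaining stops are P4 4, P1 16; go to P4.
At P4 the remaining stops are P1 20; go to P1.
Return P1→Hub: 22.
Total = 9 + 3 + 4 + 20 + 22 = 58.

58 miles along Hub → P3 → P2 → P4 → P1 → Hub.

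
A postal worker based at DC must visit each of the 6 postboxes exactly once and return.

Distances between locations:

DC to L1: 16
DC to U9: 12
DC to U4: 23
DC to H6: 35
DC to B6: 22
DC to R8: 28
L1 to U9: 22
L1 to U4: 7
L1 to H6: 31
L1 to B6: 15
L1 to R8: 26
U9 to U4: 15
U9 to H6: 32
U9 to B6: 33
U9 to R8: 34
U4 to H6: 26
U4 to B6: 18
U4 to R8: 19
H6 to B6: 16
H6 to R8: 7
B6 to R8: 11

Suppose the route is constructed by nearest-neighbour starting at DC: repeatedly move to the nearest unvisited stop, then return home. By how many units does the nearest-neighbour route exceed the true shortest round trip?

The nearest-neighbour route is 2 longer than optimal.

From DC: U9=12, L1=16, B6=22, U4=23, R8=28, H6=35 → choose U9 (12).
From U9: U4=15, L1=22, H6=32, B6=33, R8=34 → choose U4 (15).
From U4: L1=7, B6=18, R8=19, H6=26 → choose L1 (7).
From L1: B6=15, R8=26, H6=31 → choose B6 (15).
From B6: R8=11, H6=16 → choose R8 (11).
From R8: H6=7 → choose H6 (7).
NN route DC → U9 → U4 → L1 → B6 → R8 → H6 → DC costs 102.
Optimal: DC → L1 → B6 → H6 → R8 → U4 → U9 → DC costs 100 (by enumerating all 360 distinct tours).
Excess = 102 − 100 = 2.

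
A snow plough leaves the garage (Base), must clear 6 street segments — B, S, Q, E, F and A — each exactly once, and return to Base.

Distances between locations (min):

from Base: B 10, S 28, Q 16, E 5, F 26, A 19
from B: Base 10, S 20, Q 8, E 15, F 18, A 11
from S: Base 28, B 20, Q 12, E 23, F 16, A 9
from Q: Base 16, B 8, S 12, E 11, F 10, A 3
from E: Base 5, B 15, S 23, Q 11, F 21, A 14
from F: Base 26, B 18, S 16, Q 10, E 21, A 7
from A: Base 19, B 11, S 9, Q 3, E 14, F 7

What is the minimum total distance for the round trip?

Shortest round trip = 72 min.

There are 360 distinct closed tours to check (reversals are equivalent).
Base-B-S-Q-E-F-A-Base: 10+20+12+11+21+7+19 = 100
Base-B-S-Q-E-A-F-Base: 10+20+12+11+14+7+26 = 100
Base-B-S-Q-F-E-A-Base: 10+20+12+10+21+14+19 = 106
Base-B-S-Q-F-A-E-Base: 10+20+12+10+7+14+5 = 78
Base-B-S-Q-A-E-F-Base: 10+20+12+3+14+21+26 = 106
Base-B-S-Q-A-F-E-Base: 10+20+12+3+7+21+5 = 78
Base-B-S-E-Q-F-A-Base: 10+20+23+11+10+7+19 = 100
Base-B-S-E-Q-A-F-Base: 10+20+23+11+3+7+26 = 100
… (352 more)
Base-B-S-F-A-Q-E-Base: 10+20+16+7+3+11+5 = 72  ← best
The minimum is 72.
One optimal route: Base → B → S → F → A → Q → E → Base (or its reverse).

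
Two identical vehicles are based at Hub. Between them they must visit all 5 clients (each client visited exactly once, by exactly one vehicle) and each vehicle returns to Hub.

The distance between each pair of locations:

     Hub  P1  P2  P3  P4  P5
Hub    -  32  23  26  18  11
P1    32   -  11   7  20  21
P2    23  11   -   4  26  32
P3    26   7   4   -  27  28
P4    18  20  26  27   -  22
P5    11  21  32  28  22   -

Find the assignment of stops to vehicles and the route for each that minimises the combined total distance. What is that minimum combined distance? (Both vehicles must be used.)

Check every non-empty split of the stops between the two vehicles; for each half take its own optimal tour:
  {P1} + {P2, P3, P4, P5}: 64 + 87 = 151
  {P2} + {P1, P3, P4, P5}: 46 + 84 = 130
  {P1, P2} + {P3, P4, P5}: 66 + 84 = 150
  {P3} + {P1, P2, P4, P5}: 52 + 87 = 139
  {P1, P3} + {P2, P4, P5}: 65 + 82 = 147
  {P2, P3} + {P1, P4, P5}: 53 + 70 = 123
  … (15 splits in total)
  {P1, P2, P3, P4} + {P5}: 72 + 22 = 94  ← best
Best: vehicle 1 Hub → P2 → P3 → P1 → P4 → Hub = 72; vehicle 2 Hub → P5 → Hub = 22; combined 94.

Minimum combined distance: 94.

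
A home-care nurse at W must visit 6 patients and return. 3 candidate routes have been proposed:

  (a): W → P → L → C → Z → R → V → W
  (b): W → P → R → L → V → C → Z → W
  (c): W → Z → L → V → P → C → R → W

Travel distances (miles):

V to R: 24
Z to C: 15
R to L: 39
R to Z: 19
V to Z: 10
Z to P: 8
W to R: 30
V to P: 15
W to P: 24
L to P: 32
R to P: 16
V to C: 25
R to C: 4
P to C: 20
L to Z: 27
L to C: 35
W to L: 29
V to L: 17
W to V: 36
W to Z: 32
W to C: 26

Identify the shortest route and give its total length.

(a): 24 + 32 + 35 + 15 + 19 + 24 + 36 = 185
(b): 24 + 16 + 39 + 17 + 25 + 15 + 32 = 168
(c): 32 + 27 + 17 + 15 + 20 + 4 + 30 = 145

145 miles — (c) is the shortest.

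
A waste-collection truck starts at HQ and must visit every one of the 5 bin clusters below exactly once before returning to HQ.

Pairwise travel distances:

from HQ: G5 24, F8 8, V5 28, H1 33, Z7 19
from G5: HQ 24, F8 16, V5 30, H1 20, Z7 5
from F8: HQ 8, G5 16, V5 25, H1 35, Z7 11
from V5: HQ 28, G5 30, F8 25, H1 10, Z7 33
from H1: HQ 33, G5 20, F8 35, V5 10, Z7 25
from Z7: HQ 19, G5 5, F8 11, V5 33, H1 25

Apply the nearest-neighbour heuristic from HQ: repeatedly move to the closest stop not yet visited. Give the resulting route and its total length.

HQ → [F8:8 / Z7:19 / G5:24 / V5:28 / H1:33] → F8 (8)
F8 → [Z7:11 / G5:16 / V5:25 / H1:35] → Z7 (11)
Z7 → [G5:5 / H1:25 / V5:33] → G5 (5)
G5 → [H1:20 / V5:30] → H1 (20)
H1 → [V5:10] → V5 (10)
Return V5→HQ: 28.
Total = 8 + 11 + 5 + 20 + 10 + 28 = 82.

82 along HQ → F8 → Z7 → G5 → H1 → V5 → HQ.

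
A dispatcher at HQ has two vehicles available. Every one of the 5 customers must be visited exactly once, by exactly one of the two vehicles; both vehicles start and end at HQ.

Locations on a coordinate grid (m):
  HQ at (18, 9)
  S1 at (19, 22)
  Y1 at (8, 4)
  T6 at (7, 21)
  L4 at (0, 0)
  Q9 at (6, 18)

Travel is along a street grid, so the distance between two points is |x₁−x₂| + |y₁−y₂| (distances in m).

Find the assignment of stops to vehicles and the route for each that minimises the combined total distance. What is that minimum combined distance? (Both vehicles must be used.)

106 m — the smallest possible combined total.

Check every non-empty split of the stops between the two vehicles; for each half take its own optimal tour:
  {S1} + {Y1, T6, L4, Q9}: 28 + 78 = 106
  {Y1} + {S1, T6, L4, Q9}: 30 + 82 = 112
  {S1, Y1} + {T6, L4, Q9}: 58 + 78 = 136
  {T6} + {S1, Y1, L4, Q9}: 46 + 82 = 128
  {S1, T6} + {Y1, L4, Q9}: 50 + 72 = 122
  {Y1, T6} + {S1, L4, Q9}: 56 + 82 = 138
  … (15 splits in total)
Best: vehicle 1 HQ → S1 → HQ = 28; vehicle 2 HQ → Y1 → L4 → Q9 → T6 → HQ = 78; combined 106.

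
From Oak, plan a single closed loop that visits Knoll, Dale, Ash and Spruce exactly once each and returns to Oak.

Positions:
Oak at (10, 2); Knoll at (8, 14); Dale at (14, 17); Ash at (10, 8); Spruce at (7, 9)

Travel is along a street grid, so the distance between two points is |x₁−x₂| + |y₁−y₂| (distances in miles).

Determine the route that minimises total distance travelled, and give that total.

There are 12 distinct closed tours to check (reversals are equivalent).
Oak-Knoll-Dale-Ash-Spruce-Oak: 14+9+13+4+10 = 50
Oak-Knoll-Dale-Spruce-Ash-Oak: 14+9+15+4+6 = 48
Oak-Knoll-Ash-Dale-Spruce-Oak: 14+8+13+15+10 = 60
Oak-Knoll-Ash-Spruce-Dale-Oak: 14+8+4+15+19 = 60
Oak-Knoll-Spruce-Dale-Ash-Oak: 14+6+15+13+6 = 54
Oak-Knoll-Spruce-Ash-Dale-Oak: 14+6+4+13+19 = 56
Oak-Dale-Knoll-Ash-Spruce-Oak: 19+9+8+4+10 = 50
Oak-Dale-Knoll-Spruce-Ash-Oak: 19+9+6+4+6 = 44
Oak-Dale-Ash-Knoll-Spruce-Oak: 19+13+8+6+10 = 56
Oak-Dale-Spruce-Knoll-Ash-Oak: 19+15+6+8+6 = 54
Oak-Ash-Knoll-Dale-Spruce-Oak: 6+8+9+15+10 = 48
Oak-Ash-Dale-Knoll-Spruce-Oak: 6+13+9+6+10 = 44
The minimum is 44.
One optimal route: Oak → Dale → Knoll → Spruce → Ash → Oak (or its reverse).

Shortest round trip = 44 miles.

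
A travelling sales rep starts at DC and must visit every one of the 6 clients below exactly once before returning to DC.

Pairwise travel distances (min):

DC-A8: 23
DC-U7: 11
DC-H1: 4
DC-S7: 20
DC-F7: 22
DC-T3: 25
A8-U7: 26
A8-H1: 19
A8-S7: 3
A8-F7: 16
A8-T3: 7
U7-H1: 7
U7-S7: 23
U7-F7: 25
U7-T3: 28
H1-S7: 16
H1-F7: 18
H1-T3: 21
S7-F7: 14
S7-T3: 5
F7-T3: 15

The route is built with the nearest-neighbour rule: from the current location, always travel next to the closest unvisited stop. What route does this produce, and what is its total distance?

Total distance 81 min via the nearest-neighbour route DC → H1 → U7 → S7 → A8 → T3 → F7 → DC.

At DC the remaining stops are H1 4, U7 11, S7 20, F7 22, A8 23, T3 25; go to H1.
At H1 the remaining stops are U7 7, S7 16, F7 18, A8 19, T3 21; go to U7.
At U7 the remaining stops are S7 23, F7 25, A8 26, T3 28; go to S7.
At S7 the remaining stops are A8 3, T3 5, F7 14; go to A8.
At A8 the remaining stops are T3 7, F7 16; go to T3.
At T3 the remaining stops are F7 15; go to F7.
Return F7→DC: 22.
Total = 4 + 7 + 23 + 3 + 7 + 15 + 22 = 81.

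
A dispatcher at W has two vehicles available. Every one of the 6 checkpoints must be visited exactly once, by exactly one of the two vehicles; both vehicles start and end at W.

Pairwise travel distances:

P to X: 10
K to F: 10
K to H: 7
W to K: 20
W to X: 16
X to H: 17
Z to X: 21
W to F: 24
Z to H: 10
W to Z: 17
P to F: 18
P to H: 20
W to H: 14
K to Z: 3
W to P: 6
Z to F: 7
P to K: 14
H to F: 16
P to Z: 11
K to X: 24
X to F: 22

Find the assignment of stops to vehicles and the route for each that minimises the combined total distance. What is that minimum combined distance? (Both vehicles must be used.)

Try each way of splitting the stops between the two vehicles (each non-empty) and, for each split, find the best tour for each vehicle:
  {P} + {K, Z, X, H, F}: 12 + 69 = 81
  {K} + {P, Z, X, H, F}: 40 + 69 = 109
  {P, K} + {Z, X, H, F}: 40 + 69 = 109
  {Z} + {P, K, X, H, F}: 34 + 69 = 103
  {P, Z} + {K, X, H, F}: 34 + 69 = 103
  {K, Z} + {P, X, H, F}: 40 + 68 = 108
  … (31 splits in total)
Best: vehicle 1 W → P → W = 12; vehicle 2 W → X → F → Z → K → H → W = 69; combined 81.

Minimum combined distance: 81.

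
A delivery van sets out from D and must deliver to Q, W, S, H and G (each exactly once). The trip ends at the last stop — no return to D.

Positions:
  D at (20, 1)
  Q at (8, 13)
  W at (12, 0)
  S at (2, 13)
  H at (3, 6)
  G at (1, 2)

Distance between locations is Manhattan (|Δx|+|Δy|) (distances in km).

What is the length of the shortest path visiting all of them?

Shortest open route: 42 km.

There are 5! = 120 possible orderings.
D→Q→W→S→H→G: 24+17+23+8+6 = 78
D→Q→W→S→G→H: 24+17+23+12+6 = 82
D→Q→W→H→S→G: 24+17+15+8+12 = 76
D→Q→W→H→G→S: 24+17+15+6+12 = 74
D→Q→W→G→S→H: 24+17+13+12+8 = 74
D→Q→W→G→H→S: 24+17+13+6+8 = 68
D→Q→S→W→H→G: 24+6+23+15+6 = 74
D→Q→S→W→G→H: 24+6+23+13+6 = 72
D→Q→S→H→W→G: 24+6+8+15+13 = 66
D→Q→S→H→G→W: 24+6+8+6+13 = 57
D→Q→S→G→W→H: 24+6+12+13+15 = 70
D→Q→S→G→H→W: 24+6+12+6+15 = 63
D→Q→H→W→S→G: 24+12+15+23+12 = 86
D→Q→H→W→G→S: 24+12+15+13+12 = 76
… (106 more)
D→W→G→H→S→Q: 9+13+6+8+6 = 42  ← best
The minimum is 42.
One shortest path: D → W → G → H → S → Q.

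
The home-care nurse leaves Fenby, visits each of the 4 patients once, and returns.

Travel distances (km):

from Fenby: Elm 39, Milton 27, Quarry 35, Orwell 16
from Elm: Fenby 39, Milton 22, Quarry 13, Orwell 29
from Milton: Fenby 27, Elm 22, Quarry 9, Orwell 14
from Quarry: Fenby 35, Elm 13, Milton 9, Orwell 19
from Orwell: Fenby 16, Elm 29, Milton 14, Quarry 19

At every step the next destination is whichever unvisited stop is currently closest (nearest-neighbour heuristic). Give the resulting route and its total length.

91 km along Fenby → Orwell → Milton → Quarry → Elm → Fenby.

Fenby → [Orwell:16 / Milton:27 / Quarry:35 / Elm:39] → Orwell (16)
Orwell → [Milton:14 / Quarry:19 / Elm:29] → Milton (14)
Milton → [Quarry:9 / Elm:22] → Quarry (9)
Quarry → [Elm:13] → Elm (13)
Return Elm→Fenby: 39.
Total = 16 + 14 + 9 + 13 + 39 = 91.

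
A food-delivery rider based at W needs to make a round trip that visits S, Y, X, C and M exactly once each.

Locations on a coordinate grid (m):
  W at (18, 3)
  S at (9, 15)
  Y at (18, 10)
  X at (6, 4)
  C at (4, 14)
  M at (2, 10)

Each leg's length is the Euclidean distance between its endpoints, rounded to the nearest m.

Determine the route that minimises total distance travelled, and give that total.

W → S → Y → X → C → M → W: 15+10+13+10+4+17 = 69
W → S → Y → X → M → C → W: 15+10+13+7+4+18 = 67
W → S → Y → C → X → M → W: 15+10+15+10+7+17 = 74
W → S → Y → C → M → X → W: 15+10+15+4+7+12 = 63
W → S → Y → M → X → C → W: 15+10+16+7+10+18 = 76
W → S → Y → M → C → X → W: 15+10+16+4+10+12 = 67
W → S → X → Y → C → M → W: 15+11+13+15+4+17 = 75
W → S → X → Y → M → C → W: 15+11+13+16+4+18 = 77
W → S → X → C → Y → M → W: 15+11+10+15+16+17 = 84
W → S → X → C → M → Y → W: 15+11+10+4+16+7 = 63
W → S → X → M → Y → C → W: 15+11+7+16+15+18 = 82
W → S → X → M → C → Y → W: 15+11+7+4+15+7 = 59
W → S → C → Y → X → M → W: 15+5+15+13+7+17 = 72
W → S → C → Y → M → X → W: 15+5+15+16+7+12 = 70
… (46 more)
W → Y → S → C → M → X → W: 7+10+5+4+7+12 = 45  ← best
The minimum is 45.
One optimal route: W → Y → S → C → M → X → W (or its reverse).

Shortest round trip = 45 m.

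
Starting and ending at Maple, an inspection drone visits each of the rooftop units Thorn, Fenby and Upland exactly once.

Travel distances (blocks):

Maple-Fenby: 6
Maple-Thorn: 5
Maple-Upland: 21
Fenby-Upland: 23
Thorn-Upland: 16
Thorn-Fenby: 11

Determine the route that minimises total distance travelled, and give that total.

50 blocks — the shortest possible round trip.

With 3 stops there are 3!/2 = 3 distinct round trips (a route and its reverse cost the same).
Maple→Thorn→Fenby→Upland→Maple: 5+11+23+21 = 60
Maple→Thorn→Upland→Fenby→Maple: 5+16+23+6 = 50
Maple→Fenby→Thorn→Upland→Maple: 6+11+16+21 = 54
The minimum is 50.
One optimal route: Maple → Thorn → Upland → Fenby → Maple (or its reverse).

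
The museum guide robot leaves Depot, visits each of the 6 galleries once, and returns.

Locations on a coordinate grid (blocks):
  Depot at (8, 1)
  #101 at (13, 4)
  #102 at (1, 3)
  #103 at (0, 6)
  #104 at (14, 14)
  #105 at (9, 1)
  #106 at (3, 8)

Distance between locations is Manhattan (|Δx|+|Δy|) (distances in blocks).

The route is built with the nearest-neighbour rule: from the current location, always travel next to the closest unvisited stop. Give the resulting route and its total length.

54 blocks along Depot → #105 → #101 → #104 → #106 → #103 → #102 → Depot.

At Depot the remaining stops are #105 1, #101 8, #102 9, #106 12, #103 13, #104 19; go to #105.
At #105 the remaining stops are #101 7, #102 10, #106 13, #103 14, #104 18; go to #101.
At #101 the remaining stops are #104 11, #102 13, #106 14, #103 15; go to #104.
At #104 the remaining stops are #106 17, #103 22, #102 24; go to #106.
At #106 the remaining stops are #103 5, #102 7; go to #103.
At #103 the remaining stops are #102 4; go to #102.
Return #102→Depot: 9.
Total = 1 + 7 + 11 + 17 + 5 + 4 + 9 = 54.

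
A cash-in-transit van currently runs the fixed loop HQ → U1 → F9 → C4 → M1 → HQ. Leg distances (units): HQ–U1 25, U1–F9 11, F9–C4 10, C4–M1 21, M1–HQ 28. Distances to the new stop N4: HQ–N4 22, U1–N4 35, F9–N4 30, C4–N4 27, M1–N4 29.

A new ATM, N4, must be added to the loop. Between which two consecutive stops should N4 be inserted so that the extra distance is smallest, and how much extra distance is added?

Insertion cost between consecutive stops i–j is d(i,N4) + d(N4,j) − d(i,j):
  between HQ and U1: 22 + 35 − 25 = 32
  between U1 and F9: 35 + 30 − 11 = 54
  between F9 and C4: 30 + 27 − 10 = 47
  between C4 and M1: 27 + 29 − 21 = 35
  between M1 and HQ: 29 + 22 − 28 = 23
Cheapest insertion is between M1 and HQ, adding 23.
New total = 95 + 23 = 118.

Adding 23 by placing N4 on the M1–HQ leg.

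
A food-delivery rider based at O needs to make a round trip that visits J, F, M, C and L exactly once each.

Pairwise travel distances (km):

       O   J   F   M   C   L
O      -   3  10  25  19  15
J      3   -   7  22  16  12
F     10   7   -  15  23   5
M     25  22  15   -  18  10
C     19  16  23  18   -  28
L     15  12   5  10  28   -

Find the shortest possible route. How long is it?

Shortest round trip = 62 km.

O→J→F→M→C→L→O: 3+7+15+18+28+15 = 86
O→J→F→M→L→C→O: 3+7+15+10+28+19 = 82
O→J→F→C→M→L→O: 3+7+23+18+10+15 = 76
O→J→F→C→L→M→O: 3+7+23+28+10+25 = 96
O→J→F→L→M→C→O: 3+7+5+10+18+19 = 62
O→J→F→L→C→M→O: 3+7+5+28+18+25 = 86
O→J→M→F→C→L→O: 3+22+15+23+28+15 = 106
O→J→M→F→L→C→O: 3+22+15+5+28+19 = 92
O→J→M→C→F→L→O: 3+22+18+23+5+15 = 86
O→J→M→C→L→F→O: 3+22+18+28+5+10 = 86
O→J→M→L→F→C→O: 3+22+10+5+23+19 = 82
O→J→M→L→C→F→O: 3+22+10+28+23+10 = 96
O→J→C→F→M→L→O: 3+16+23+15+10+15 = 82
O→J→C→F→L→M→O: 3+16+23+5+10+25 = 82
… (46 more)
The minimum is 62.
One optimal route: O → J → F → L → M → C → O (or its reverse).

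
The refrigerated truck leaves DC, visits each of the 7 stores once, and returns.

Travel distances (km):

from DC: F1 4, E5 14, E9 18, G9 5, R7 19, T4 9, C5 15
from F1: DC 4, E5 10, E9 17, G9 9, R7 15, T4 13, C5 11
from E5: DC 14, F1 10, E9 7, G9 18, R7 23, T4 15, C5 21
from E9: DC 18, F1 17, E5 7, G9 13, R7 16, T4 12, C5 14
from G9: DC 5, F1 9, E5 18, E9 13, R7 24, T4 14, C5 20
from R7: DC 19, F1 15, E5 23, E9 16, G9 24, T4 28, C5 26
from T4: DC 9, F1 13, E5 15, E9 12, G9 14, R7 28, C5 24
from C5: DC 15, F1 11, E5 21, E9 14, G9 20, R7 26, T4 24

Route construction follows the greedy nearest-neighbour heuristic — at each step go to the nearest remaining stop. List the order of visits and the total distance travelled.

DC → [F1:4 / G9:5 / T4:9 / E5:14 / C5:15 / E9:18 / R7:19] → F1 (4)
F1 → [G9:9 / E5:10 / C5:11 / T4:13 / R7:15 / E9:17] → G9 (9)
G9 → [E9:13 / T4:14 / E5:18 / C5:20 / R7:24] → E9 (13)
E9 → [E5:7 / T4:12 / C5:14 / R7:16] → E5 (7)
E5 → [T4:15 / C5:21 / R7:23] → T4 (15)
T4 → [C5:24 / R7:28] → C5 (24)
C5 → [R7:26] → R7 (26)
Return R7→DC: 19.
Total = 4 + 9 + 13 + 7 + 15 + 24 + 26 + 19 = 117.

117 km along DC → F1 → G9 → E9 → E5 → T4 → C5 → R7 → DC.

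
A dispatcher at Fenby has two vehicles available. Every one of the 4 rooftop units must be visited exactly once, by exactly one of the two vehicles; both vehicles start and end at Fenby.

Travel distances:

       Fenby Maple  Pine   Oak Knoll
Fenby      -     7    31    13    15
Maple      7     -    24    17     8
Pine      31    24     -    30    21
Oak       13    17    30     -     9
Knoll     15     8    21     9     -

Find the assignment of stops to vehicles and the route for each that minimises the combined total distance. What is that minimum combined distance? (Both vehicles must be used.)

Check every non-empty split of the stops between the two vehicles; for each half take its own optimal tour:
  {Maple} + {Pine, Oak, Knoll}: 14 + 74 = 88
  {Pine} + {Maple, Oak, Knoll}: 62 + 37 = 99
  {Maple, Pine} + {Oak, Knoll}: 62 + 37 = 99
  {Oak} + {Maple, Pine, Knoll}: 26 + 67 = 93
  {Maple, Oak} + {Pine, Knoll}: 37 + 67 = 104
  {Pine, Oak} + {Maple, Knoll}: 74 + 30 = 104
  … (7 splits in total)
Best: vehicle 1 Fenby → Maple → Fenby = 14; vehicle 2 Fenby → Pine → Knoll → Oak → Fenby = 74; combined 88.

88 — the smallest possible combined total.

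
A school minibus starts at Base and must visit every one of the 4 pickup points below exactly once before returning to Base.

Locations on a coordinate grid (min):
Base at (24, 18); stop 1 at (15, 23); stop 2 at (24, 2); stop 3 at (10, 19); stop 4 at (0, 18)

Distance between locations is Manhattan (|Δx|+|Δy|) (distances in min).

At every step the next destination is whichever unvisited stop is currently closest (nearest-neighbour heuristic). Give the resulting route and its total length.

From Base: distances to unvisited — stop 1=14, stop 3=15, stop 2=16, stop 4=24. Nearest is stop 1 (14).
From stop 1: distances to unvisited — stop 3=9, stop 4=20, stop 2=30. Nearest is stop 3 (9).
From stop 3: distances to unvisited — stop 4=11, stop 2=31. Nearest is stop 4 (11).
From stop 4: distances to unvisited — stop 2=40. Nearest is stop 2 (40).
Return stop 2→Base: 16.
Total = 14 + 9 + 11 + 40 + 16 = 90.

Nearest-neighbour total = 90 min; route Base → stop 1 → stop 3 → stop 4 → stop 2 → Base.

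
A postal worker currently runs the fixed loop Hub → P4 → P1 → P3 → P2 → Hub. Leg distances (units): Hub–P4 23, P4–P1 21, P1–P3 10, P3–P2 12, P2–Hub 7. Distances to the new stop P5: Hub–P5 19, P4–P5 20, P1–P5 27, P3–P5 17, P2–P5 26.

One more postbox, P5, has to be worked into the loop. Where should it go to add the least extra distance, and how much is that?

Minimum extra distance: 16, inserting P5 between Hub and P4.

Insertion cost between consecutive stops i–j is d(i,P5) + d(P5,j) − d(i,j):
  between Hub and P4: 19 + 20 − 23 = 16
  between P4 and P1: 20 + 27 − 21 = 26
  between P1 and P3: 27 + 17 − 10 = 34
  between P3 and P2: 17 + 26 − 12 = 31
  between P2 and Hub: 26 + 19 − 7 = 38
Cheapest insertion is between Hub and P4, adding 16.
New total = 73 + 16 = 89.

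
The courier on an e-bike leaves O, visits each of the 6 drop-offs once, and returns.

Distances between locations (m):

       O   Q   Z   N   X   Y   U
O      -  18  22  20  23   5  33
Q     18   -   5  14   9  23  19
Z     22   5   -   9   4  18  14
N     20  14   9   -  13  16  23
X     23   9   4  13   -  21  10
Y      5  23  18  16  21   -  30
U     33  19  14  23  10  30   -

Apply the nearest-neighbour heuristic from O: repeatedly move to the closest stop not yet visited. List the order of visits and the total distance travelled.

Total distance 95 m via the nearest-neighbour route O → Y → N → Z → X → Q → U → O.

At O the remaining stops are Y 5, Q 18, N 20, Z 22, X 23, U 33; go to Y.
At Y the remaining stops are N 16, Z 18, X 21, Q 23, U 30; go to N.
At N the remaining stops are Z 9, X 13, Q 14, U 23; go to Z.
At Z the remaining stops are X 4, Q 5, U 14; go to X.
At X the remaining stops are Q 9, U 10; go to Q.
At Q the remaining stops are U 19; go to U.
Return U→O: 33.
Total = 5 + 16 + 9 + 4 + 9 + 19 + 33 = 95.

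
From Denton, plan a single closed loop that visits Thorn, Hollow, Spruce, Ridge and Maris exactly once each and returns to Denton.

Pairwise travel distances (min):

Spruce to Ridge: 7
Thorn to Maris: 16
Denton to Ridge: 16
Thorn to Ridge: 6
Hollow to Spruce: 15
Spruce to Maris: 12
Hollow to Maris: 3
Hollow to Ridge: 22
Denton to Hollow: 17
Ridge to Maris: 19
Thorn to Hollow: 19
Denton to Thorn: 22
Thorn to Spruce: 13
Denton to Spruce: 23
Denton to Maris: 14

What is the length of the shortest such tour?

67 min — the shortest possible round trip.

Denton→Thorn→Hollow→Spruce→Ridge→Maris→Denton: 22+19+15+7+19+14 = 96
Denton→Thorn→Hollow→Spruce→Maris→Ridge→Denton: 22+19+15+12+19+16 = 103
Denton→Thorn→Hollow→Ridge→Spruce→Maris→Denton: 22+19+22+7+12+14 = 96
Denton→Thorn→Hollow→Ridge→Maris→Spruce→Denton: 22+19+22+19+12+23 = 117
Denton→Thorn→Hollow→Maris→Spruce→Ridge→Denton: 22+19+3+12+7+16 = 79
Denton→Thorn→Hollow→Maris→Ridge→Spruce→Denton: 22+19+3+19+7+23 = 93
Denton→Thorn→Spruce→Hollow→Ridge→Maris→Denton: 22+13+15+22+19+14 = 105
Denton→Thorn→Spruce→Hollow→Maris→Ridge→Denton: 22+13+15+3+19+16 = 88
Denton→Thorn→Spruce→Ridge→Hollow→Maris→Denton: 22+13+7+22+3+14 = 81
Denton→Thorn→Spruce→Ridge→Maris→Hollow→Denton: 22+13+7+19+3+17 = 81
Denton→Thorn→Spruce→Maris→Hollow→Ridge→Denton: 22+13+12+3+22+16 = 88
Denton→Thorn→Spruce→Maris→Ridge→Hollow→Denton: 22+13+12+19+22+17 = 105
Denton→Thorn→Ridge→Hollow→Spruce→Maris→Denton: 22+6+22+15+12+14 = 91
Denton→Thorn→Ridge→Hollow→Maris→Spruce→Denton: 22+6+22+3+12+23 = 88
… (46 more)
Denton→Thorn→Ridge→Spruce→Hollow→Maris→Denton: 22+6+7+15+3+14 = 67  ← best
The minimum is 67.
One optimal route: Denton → Thorn → Ridge → Spruce → Hollow → Maris → Denton (or its reverse).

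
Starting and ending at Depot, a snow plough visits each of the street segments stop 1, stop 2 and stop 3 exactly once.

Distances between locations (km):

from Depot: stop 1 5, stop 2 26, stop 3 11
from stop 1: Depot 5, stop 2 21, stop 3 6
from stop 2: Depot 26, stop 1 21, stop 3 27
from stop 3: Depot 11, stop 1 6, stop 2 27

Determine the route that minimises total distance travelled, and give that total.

Minimum total distance: 64 km.

With 3 stops there are 3!/2 = 3 distinct round trips (a route and its reverse cost the same).
Depot - stop 1 - stop 2 - stop 3 - Depot: 5+21+27+11 = 64
Depot - stop 1 - stop 3 - stop 2 - Depot: 5+6+27+26 = 64
Depot - stop 2 - stop 1 - stop 3 - Depot: 26+21+6+11 = 64
The minimum is 64.
One optimal route: Depot → stop 1 → stop 2 → stop 3 → Depot (or its reverse).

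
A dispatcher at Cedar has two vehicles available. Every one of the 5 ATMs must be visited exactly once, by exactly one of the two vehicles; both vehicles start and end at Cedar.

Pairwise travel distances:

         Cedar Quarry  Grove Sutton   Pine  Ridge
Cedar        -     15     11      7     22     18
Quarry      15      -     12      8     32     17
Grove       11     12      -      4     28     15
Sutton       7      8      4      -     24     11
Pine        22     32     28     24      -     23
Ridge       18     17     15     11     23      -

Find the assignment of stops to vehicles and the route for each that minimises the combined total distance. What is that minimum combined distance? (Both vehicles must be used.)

There are 2^4 − 1 = 15 ways to divide the 5 stops into two non-empty groups. For each, the best each vehicle can do is its own shortest tour through its group:
  {Quarry} + {Grove, Sutton, Pine, Ridge}: 30 + 71 = 101
  {Grove} + {Quarry, Sutton, Pine, Ridge}: 22 + 77 = 99
  {Quarry, Grove} + {Sutton, Pine, Ridge}: 38 + 63 = 101
  {Sutton} + {Quarry, Grove, Pine, Ridge}: 14 + 85 = 99
  {Quarry, Sutton} + {Grove, Pine, Ridge}: 30 + 71 = 101
  {Grove, Sutton} + {Quarry, Pine, Ridge}: 22 + 77 = 99
  … (15 splits in total)
Best: vehicle 1 Cedar → Grove → Cedar = 22; vehicle 2 Cedar → Sutton → Quarry → Ridge → Pine → Cedar = 77; combined 99.

Minimum combined distance: 99.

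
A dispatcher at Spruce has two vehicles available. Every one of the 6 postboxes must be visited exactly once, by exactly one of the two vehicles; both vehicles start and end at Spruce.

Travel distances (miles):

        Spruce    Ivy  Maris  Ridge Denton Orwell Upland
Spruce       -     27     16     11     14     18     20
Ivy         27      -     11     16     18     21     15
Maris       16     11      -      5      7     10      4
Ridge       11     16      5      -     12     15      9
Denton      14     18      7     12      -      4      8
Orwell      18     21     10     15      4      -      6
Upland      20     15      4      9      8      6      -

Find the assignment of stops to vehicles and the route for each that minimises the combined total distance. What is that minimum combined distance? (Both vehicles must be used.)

Check every non-empty split of the stops between the two vehicles; for each half take its own optimal tour:
  {Ivy} + {Maris, Ridge, Denton, Orwell, Upland}: 54 + 44 = 98
  {Maris} + {Ivy, Ridge, Denton, Orwell, Upland}: 32 + 66 = 98
  {Ivy, Maris} + {Ridge, Denton, Orwell, Upland}: 54 + 44 = 98
  {Ridge} + {Ivy, Maris, Denton, Orwell, Upland}: 22 + 66 = 88
  {Ivy, Ridge} + {Maris, Denton, Orwell, Upland}: 54 + 44 = 98
  {Maris, Ridge} + {Ivy, Denton, Orwell, Upland}: 32 + 66 = 98
  … (31 splits in total)
Best: vehicle 1 Spruce → Ridge → Spruce = 22; vehicle 2 Spruce → Ivy → Maris → Upland → Orwell → Denton → Spruce = 66; combined 88.

Minimum combined distance: 88 miles.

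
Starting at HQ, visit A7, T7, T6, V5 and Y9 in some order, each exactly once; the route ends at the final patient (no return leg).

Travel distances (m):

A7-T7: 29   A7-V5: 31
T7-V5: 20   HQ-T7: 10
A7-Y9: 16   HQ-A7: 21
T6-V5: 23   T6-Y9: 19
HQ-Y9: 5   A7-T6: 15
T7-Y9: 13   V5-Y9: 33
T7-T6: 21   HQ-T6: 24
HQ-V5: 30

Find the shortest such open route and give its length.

76 m — the minimum one-way total.

There are 5! = 120 possible orderings.
HQ→A7→T7→T6→V5→Y9: 21+29+21+23+33 = 127
HQ→A7→T7→T6→Y9→V5: 21+29+21+19+33 = 123
HQ→A7→T7→V5→T6→Y9: 21+29+20+23+19 = 112
HQ→A7→T7→V5→Y9→T6: 21+29+20+33+19 = 122
HQ→A7→T7→Y9→T6→V5: 21+29+13+19+23 = 105
HQ→A7→T7→Y9→V5→T6: 21+29+13+33+23 = 119
HQ→A7→T6→T7→V5→Y9: 21+15+21+20+33 = 110
HQ→A7→T6→T7→Y9→V5: 21+15+21+13+33 = 103
HQ→A7→T6→V5→T7→Y9: 21+15+23+20+13 = 92
HQ→A7→T6→V5→Y9→T7: 21+15+23+33+13 = 105
HQ→A7→T6→Y9→T7→V5: 21+15+19+13+20 = 88
HQ→A7→T6→Y9→V5→T7: 21+15+19+33+20 = 108
HQ→A7→V5→T7→T6→Y9: 21+31+20+21+19 = 112
HQ→A7→V5→T7→Y9→T6: 21+31+20+13+19 = 104
… (106 more)
HQ→Y9→T7→V5→T6→A7: 5+13+20+23+15 = 76  ← best
The minimum is 76.
One shortest path: HQ → Y9 → T7 → V5 → T6 → A7.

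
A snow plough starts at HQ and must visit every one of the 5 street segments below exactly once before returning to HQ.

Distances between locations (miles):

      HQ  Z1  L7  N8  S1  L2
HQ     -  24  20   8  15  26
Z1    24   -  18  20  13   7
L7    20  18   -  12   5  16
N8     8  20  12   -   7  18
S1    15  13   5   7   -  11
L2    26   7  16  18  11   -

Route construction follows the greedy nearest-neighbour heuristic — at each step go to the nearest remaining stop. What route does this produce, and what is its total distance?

67 miles along HQ → N8 → S1 → L7 → L2 → Z1 → HQ.

From HQ: distances to unvisited — N8=8, S1=15, L7=20, Z1=24, L2=26. Nearest is N8 (8).
From N8: distances to unvisited — S1=7, L7=12, L2=18, Z1=20. Nearest is S1 (7).
From S1: distances to unvisited — L7=5, L2=11, Z1=13. Nearest is L7 (5).
From L7: distances to unvisited — L2=16, Z1=18. Nearest is L2 (16).
From L2: distances to unvisited — Z1=7. Nearest is Z1 (7).
Return Z1→HQ: 24.
Total = 8 + 7 + 5 + 16 + 7 + 24 = 67.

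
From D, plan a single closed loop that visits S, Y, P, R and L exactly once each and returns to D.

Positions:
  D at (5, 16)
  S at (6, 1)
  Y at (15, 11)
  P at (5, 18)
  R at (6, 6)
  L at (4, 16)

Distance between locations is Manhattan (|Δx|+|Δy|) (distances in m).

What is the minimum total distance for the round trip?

With 5 stops there are 5!/2 = 60 distinct round trips (a route and its reverse cost the same).
D - S - Y - P - R - L - D: 16+19+17+13+12+1 = 78
D - S - Y - P - L - R - D: 16+19+17+3+12+11 = 78
D - S - Y - R - P - L - D: 16+19+14+13+3+1 = 66
D - S - Y - R - L - P - D: 16+19+14+12+3+2 = 66
D - S - Y - L - P - R - D: 16+19+16+3+13+11 = 78
D - S - Y - L - R - P - D: 16+19+16+12+13+2 = 78
D - S - P - Y - R - L - D: 16+18+17+14+12+1 = 78
D - S - P - Y - L - R - D: 16+18+17+16+12+11 = 90
D - S - P - R - Y - L - D: 16+18+13+14+16+1 = 78
D - S - P - R - L - Y - D: 16+18+13+12+16+15 = 90
D - S - P - L - Y - R - D: 16+18+3+16+14+11 = 78
D - S - P - L - R - Y - D: 16+18+3+12+14+15 = 78
D - S - R - Y - P - L - D: 16+5+14+17+3+1 = 56
D - S - R - Y - L - P - D: 16+5+14+16+3+2 = 56
… (46 more)
The minimum is 56.
One optimal route: D → S → R → Y → P → L → D (or its reverse).

Minimum total distance: 56 m.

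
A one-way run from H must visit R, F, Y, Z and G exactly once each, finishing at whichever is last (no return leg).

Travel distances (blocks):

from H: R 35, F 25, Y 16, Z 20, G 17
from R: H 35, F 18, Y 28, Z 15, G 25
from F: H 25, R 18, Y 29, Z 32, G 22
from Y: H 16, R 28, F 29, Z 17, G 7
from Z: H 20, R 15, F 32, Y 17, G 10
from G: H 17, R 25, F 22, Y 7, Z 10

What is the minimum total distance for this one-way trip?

66 blocks — the minimum one-way total.

There are 5! = 120 possible orderings.
H → R → F → Y → Z → G: 35+18+29+17+10 = 109
H → R → F → Y → G → Z: 35+18+29+7+10 = 99
H → R → F → Z → Y → G: 35+18+32+17+7 = 109
H → R → F → Z → G → Y: 35+18+32+10+7 = 102
H → R → F → G → Y → Z: 35+18+22+7+17 = 99
H → R → F → G → Z → Y: 35+18+22+10+17 = 102
H → R → Y → F → Z → G: 35+28+29+32+10 = 134
H → R → Y → F → G → Z: 35+28+29+22+10 = 124
H → R → Y → Z → F → G: 35+28+17+32+22 = 134
H → R → Y → Z → G → F: 35+28+17+10+22 = 112
H → R → Y → G → F → Z: 35+28+7+22+32 = 124
H → R → Y → G → Z → F: 35+28+7+10+32 = 112
H → R → Z → F → Y → G: 35+15+32+29+7 = 118
H → R → Z → F → G → Y: 35+15+32+22+7 = 111
… (106 more)
H → Y → G → Z → R → F: 16+7+10+15+18 = 66  ← best
The minimum is 66.
One shortest path: H → Y → G → Z → R → F.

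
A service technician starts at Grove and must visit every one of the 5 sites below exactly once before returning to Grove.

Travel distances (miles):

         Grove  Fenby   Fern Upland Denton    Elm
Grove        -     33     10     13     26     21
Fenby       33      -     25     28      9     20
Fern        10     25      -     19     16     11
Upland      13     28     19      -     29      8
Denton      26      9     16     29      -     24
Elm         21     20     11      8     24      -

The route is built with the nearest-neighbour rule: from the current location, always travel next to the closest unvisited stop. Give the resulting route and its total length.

Nearest-neighbour total = 92 miles; route Grove → Fern → Elm → Upland → Fenby → Denton → Grove.

At Grove the remaining stops are Fern 10, Upland 13, Elm 21, Denton 26, Fenby 33; go to Fern.
At Fern the remaining stops are Elm 11, Denton 16, Upland 19, Fenby 25; go to Elm.
At Elm the remaining stops are Upland 8, Fenby 20, Denton 24; go to Upland.
At Upland the remaining stops are Fenby 28, Denton 29; go to Fenby.
At Fenby the remaining stops are Denton 9; go to Denton.
Return Denton→Grove: 26.
Total = 10 + 11 + 8 + 28 + 9 + 26 = 92.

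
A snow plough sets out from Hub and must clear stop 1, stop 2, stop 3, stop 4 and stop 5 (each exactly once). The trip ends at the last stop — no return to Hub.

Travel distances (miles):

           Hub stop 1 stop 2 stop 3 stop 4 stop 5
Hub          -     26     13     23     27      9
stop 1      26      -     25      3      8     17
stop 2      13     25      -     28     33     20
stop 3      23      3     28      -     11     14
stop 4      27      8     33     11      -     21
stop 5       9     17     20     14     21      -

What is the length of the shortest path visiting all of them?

There are 5! = 120 possible orderings.
Hub - stop 1 - stop 2 - stop 3 - stop 4 - stop 5: 26+25+28+11+21 = 111
Hub - stop 1 - stop 2 - stop 3 - stop 5 - stop 4: 26+25+28+14+21 = 114
Hub - stop 1 - stop 2 - stop 4 - stop 3 - stop 5: 26+25+33+11+14 = 109
Hub - stop 1 - stop 2 - stop 4 - stop 5 - stop 3: 26+25+33+21+14 = 119
Hub - stop 1 - stop 2 - stop 5 - stop 3 - stop 4: 26+25+20+14+11 = 96
Hub - stop 1 - stop 2 - stop 5 - stop 4 - stop 3: 26+25+20+21+11 = 103
Hub - stop 1 - stop 3 - stop 2 - stop 4 - stop 5: 26+3+28+33+21 = 111
Hub - stop 1 - stop 3 - stop 2 - stop 5 - stop 4: 26+3+28+20+21 = 98
Hub - stop 1 - stop 3 - stop 4 - stop 2 - stop 5: 26+3+11+33+20 = 93
Hub - stop 1 - stop 3 - stop 4 - stop 5 - stop 2: 26+3+11+21+20 = 81
Hub - stop 1 - stop 3 - stop 5 - stop 2 - stop 4: 26+3+14+20+33 = 96
Hub - stop 1 - stop 3 - stop 5 - stop 4 - stop 2: 26+3+14+21+33 = 97
Hub - stop 1 - stop 4 - stop 2 - stop 3 - stop 5: 26+8+33+28+14 = 109
Hub - stop 1 - stop 4 - stop 2 - stop 5 - stop 3: 26+8+33+20+14 = 101
… (106 more)
Hub - stop 2 - stop 5 - stop 3 - stop 1 - stop 4: 13+20+14+3+8 = 58  ← best
The minimum is 58.
One shortest path: Hub → stop 2 → stop 5 → stop 3 → stop 1 → stop 4.

Minimum one-way distance = 58 miles.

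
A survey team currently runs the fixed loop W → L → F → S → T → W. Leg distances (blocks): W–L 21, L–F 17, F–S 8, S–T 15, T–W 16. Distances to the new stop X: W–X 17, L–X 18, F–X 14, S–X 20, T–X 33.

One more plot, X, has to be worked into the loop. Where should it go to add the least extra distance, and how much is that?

Insertion cost between consecutive stops i–j is d(i,X) + d(X,j) − d(i,j):
  between W and L: 17 + 18 − 21 = 14
  between L and F: 18 + 14 − 17 = 15
  between F and S: 14 + 20 − 8 = 26
  between S and T: 20 + 33 − 15 = 38
  between T and W: 33 + 17 − 16 = 34
Cheapest insertion is between W and L, adding 14.
New total = 77 + 14 = 91.

Minimum extra distance: 14 blocks, inserting X between W and L.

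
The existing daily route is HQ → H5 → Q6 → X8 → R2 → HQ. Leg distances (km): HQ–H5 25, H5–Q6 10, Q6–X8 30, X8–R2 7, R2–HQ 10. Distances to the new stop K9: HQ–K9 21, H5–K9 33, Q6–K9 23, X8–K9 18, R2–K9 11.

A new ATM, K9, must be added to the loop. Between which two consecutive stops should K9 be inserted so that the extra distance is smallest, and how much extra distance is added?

Minimum extra distance: 11 km, inserting K9 between Q6 and X8.

Insertion cost between consecutive stops i–j is d(i,K9) + d(K9,j) − d(i,j):
  between HQ and H5: 21 + 33 − 25 = 29
  between H5 and Q6: 33 + 23 − 10 = 46
  between Q6 and X8: 23 + 18 − 30 = 11
  between X8 and R2: 18 + 11 − 7 = 22
  between R2 and HQ: 11 + 21 − 10 = 22
Cheapest insertion is between Q6 and X8, adding 11.
New total = 82 + 11 = 93.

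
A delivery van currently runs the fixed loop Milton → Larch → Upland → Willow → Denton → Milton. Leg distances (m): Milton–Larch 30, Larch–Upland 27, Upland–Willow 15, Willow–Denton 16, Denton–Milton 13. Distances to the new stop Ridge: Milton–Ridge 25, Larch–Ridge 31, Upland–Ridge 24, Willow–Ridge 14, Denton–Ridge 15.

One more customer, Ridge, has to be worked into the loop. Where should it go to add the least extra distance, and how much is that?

Insertion cost between consecutive stops i–j is d(i,Ridge) + d(Ridge,j) − d(i,j):
  between Milton and Larch: 25 + 31 − 30 = 26
  between Larch and Upland: 31 + 24 − 27 = 28
  between Upland and Willow: 24 + 14 − 15 = 23
  between Willow and Denton: 14 + 15 − 16 = 13
  between Denton and Milton: 15 + 25 − 13 = 27
Cheapest insertion is between Willow and Denton, adding 13.
New total = 101 + 13 = 114.

Minimum extra distance: 13 m, inserting Ridge between Willow and Denton.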